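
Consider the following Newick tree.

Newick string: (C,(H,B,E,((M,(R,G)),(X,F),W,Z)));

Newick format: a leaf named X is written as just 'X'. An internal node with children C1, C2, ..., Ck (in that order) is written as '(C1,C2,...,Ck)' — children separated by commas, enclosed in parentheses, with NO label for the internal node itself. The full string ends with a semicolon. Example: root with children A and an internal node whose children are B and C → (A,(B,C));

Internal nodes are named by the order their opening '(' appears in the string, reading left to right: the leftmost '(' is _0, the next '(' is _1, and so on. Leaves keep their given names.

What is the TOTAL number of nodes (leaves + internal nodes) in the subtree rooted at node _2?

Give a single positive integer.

Newick: (C,(H,B,E,((M,(R,G)),(X,F),W,Z)));
Locate _2: it is the '(' at position 10 (the 3rd '(' reading left to right).
Query: subtree rooted at _2
_2: subtree_size = 1 + 10
  _3: subtree_size = 1 + 4
    M: subtree_size = 1 + 0
    _4: subtree_size = 1 + 2
      R: subtree_size = 1 + 0
      G: subtree_size = 1 + 0
  _5: subtree_size = 1 + 2
    X: subtree_size = 1 + 0
    F: subtree_size = 1 + 0
  W: subtree_size = 1 + 0
  Z: subtree_size = 1 + 0
Total subtree size of _2: 11

Answer: 11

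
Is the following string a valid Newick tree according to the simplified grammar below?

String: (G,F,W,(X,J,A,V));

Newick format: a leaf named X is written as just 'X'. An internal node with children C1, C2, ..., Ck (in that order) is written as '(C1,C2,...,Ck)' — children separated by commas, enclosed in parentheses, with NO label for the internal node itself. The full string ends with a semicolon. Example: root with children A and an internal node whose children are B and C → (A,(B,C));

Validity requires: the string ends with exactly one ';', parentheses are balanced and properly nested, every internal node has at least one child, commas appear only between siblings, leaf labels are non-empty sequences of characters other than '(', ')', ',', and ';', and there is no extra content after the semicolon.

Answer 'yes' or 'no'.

Input: (G,F,W,(X,J,A,V));
Paren balance: 2 '(' vs 2 ')' OK
Ends with single ';': True
Full parse: OK
Valid: True

Answer: yes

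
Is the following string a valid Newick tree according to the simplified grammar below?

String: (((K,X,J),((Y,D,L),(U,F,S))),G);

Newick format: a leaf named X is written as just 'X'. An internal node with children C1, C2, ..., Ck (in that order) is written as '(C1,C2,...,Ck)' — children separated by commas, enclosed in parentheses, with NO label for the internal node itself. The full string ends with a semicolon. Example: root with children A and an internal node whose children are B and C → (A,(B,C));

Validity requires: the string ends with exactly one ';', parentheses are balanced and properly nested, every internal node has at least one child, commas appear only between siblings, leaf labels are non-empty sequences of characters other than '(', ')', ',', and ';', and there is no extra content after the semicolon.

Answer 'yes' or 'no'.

Input: (((K,X,J),((Y,D,L),(U,F,S))),G);
Paren balance: 6 '(' vs 6 ')' OK
Ends with single ';': True
Full parse: OK
Valid: True

Answer: yes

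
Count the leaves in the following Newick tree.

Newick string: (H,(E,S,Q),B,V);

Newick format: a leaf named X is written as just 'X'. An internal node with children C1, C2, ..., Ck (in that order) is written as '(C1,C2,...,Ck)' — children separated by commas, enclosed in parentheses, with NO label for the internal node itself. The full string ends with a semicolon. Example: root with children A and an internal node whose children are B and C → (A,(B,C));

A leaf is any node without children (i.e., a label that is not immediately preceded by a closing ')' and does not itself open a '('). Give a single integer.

Answer: 6

Derivation:
Newick: (H,(E,S,Q),B,V);
Scan left-to-right; a leaf is any maximal label run not followed by '(':
  pos 1: leaf 'H' → count = 1
  pos 4: leaf 'E' → count = 2
  pos 6: leaf 'S' → count = 3
  pos 8: leaf 'Q' → count = 4
  pos 11: leaf 'B' → count = 5
  pos 13: leaf 'V' → count = 6
Total leaves: 6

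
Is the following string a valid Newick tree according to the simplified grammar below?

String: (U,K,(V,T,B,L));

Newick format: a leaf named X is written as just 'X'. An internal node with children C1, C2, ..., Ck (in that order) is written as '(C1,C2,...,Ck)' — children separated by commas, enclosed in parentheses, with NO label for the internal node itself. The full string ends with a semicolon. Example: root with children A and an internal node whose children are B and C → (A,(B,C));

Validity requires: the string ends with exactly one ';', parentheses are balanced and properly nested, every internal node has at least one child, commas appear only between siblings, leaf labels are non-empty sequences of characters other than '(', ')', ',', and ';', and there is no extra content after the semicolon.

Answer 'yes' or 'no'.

Answer: yes

Derivation:
Input: (U,K,(V,T,B,L));
Paren balance: 2 '(' vs 2 ')' OK
Ends with single ';': True
Full parse: OK
Valid: True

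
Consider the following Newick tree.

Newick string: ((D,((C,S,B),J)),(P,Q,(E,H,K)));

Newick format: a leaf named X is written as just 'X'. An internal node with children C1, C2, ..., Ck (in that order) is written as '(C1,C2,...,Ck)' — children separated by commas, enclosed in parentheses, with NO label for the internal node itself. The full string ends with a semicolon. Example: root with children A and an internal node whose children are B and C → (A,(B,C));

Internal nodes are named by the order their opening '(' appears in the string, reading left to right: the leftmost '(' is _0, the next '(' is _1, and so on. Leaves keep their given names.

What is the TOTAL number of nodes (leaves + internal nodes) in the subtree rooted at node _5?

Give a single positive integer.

Answer: 4

Derivation:
Newick: ((D,((C,S,B),J)),(P,Q,(E,H,K)));
Locate _5: it is the '(' at position 22 (the 6th '(' reading left to right).
Query: subtree rooted at _5
_5: subtree_size = 1 + 3
  E: subtree_size = 1 + 0
  H: subtree_size = 1 + 0
  K: subtree_size = 1 + 0
Total subtree size of _5: 4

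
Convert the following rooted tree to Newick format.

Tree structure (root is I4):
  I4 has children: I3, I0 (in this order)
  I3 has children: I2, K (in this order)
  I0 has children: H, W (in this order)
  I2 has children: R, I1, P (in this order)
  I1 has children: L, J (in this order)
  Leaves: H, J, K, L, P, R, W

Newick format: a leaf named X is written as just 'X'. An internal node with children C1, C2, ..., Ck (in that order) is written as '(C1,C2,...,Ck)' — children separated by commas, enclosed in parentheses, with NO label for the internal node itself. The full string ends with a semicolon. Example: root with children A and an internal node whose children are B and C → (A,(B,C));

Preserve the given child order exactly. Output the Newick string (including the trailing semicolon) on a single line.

Answer: (((R,(L,J),P),K),(H,W));

Derivation:
internal I4 with children ['I3', 'I0']
  internal I3 with children ['I2', 'K']
    internal I2 with children ['R', 'I1', 'P']
      leaf 'R' → 'R'
      internal I1 with children ['L', 'J']
        leaf 'L' → 'L'
        leaf 'J' → 'J'
      → '(L,J)'
      leaf 'P' → 'P'
    → '(R,(L,J),P)'
    leaf 'K' → 'K'
  → '((R,(L,J),P),K)'
  internal I0 with children ['H', 'W']
    leaf 'H' → 'H'
    leaf 'W' → 'W'
  → '(H,W)'
→ '(((R,(L,J),P),K),(H,W))'
Final: (((R,(L,J),P),K),(H,W));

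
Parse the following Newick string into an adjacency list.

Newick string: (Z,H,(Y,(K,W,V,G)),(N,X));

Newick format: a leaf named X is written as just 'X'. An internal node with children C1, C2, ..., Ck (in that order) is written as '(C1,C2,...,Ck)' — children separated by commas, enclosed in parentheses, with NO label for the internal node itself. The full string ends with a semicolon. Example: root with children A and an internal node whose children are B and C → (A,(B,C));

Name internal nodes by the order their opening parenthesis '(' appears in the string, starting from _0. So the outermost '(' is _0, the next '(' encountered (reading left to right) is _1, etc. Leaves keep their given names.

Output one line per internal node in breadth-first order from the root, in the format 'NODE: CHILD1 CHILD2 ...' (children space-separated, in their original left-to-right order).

Answer: _0: Z H _1 _3
_1: Y _2
_3: N X
_2: K W V G

Derivation:
Input: (Z,H,(Y,(K,W,V,G)),(N,X));
Scanning left-to-right, naming '(' by encounter order:
  pos 0: '(' -> open internal node _0 (depth 1)
  pos 5: '(' -> open internal node _1 (depth 2)
  pos 8: '(' -> open internal node _2 (depth 3)
  pos 16: ')' -> close internal node _2 (now at depth 2)
  pos 17: ')' -> close internal node _1 (now at depth 1)
  pos 19: '(' -> open internal node _3 (depth 2)
  pos 23: ')' -> close internal node _3 (now at depth 1)
  pos 24: ')' -> close internal node _0 (now at depth 0)
Total internal nodes: 4
BFS adjacency from root:
  _0: Z H _1 _3
  _1: Y _2
  _3: N X
  _2: K W V G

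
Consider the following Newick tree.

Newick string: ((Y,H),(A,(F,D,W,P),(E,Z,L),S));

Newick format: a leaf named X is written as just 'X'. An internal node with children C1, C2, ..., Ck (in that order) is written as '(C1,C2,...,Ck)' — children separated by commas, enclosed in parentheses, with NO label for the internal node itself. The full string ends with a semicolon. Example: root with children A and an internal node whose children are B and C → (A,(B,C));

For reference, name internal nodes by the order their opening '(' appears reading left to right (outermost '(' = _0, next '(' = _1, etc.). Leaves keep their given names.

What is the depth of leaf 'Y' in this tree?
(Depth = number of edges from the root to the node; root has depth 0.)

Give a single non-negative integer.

Answer: 2

Derivation:
Newick: ((Y,H),(A,(F,D,W,P),(E,Z,L),S));
Naming internals by '(' encounter order: outermost '(' = _0, next = _1, ...
Query node: Y
Path from root: _0 -> _1 -> Y
Depth of Y: 2 (number of edges from root)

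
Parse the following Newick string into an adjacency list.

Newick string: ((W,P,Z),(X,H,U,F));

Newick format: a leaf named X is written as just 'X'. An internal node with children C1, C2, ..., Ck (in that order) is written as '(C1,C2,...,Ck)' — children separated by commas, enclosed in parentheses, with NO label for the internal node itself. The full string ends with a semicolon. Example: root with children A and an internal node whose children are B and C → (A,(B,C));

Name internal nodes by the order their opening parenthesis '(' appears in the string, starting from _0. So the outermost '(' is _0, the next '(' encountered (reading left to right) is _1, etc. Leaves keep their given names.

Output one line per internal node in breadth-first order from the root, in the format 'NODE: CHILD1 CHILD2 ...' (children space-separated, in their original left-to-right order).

Input: ((W,P,Z),(X,H,U,F));
Scanning left-to-right, naming '(' by encounter order:
  pos 0: '(' -> open internal node _0 (depth 1)
  pos 1: '(' -> open internal node _1 (depth 2)
  pos 7: ')' -> close internal node _1 (now at depth 1)
  pos 9: '(' -> open internal node _2 (depth 2)
  pos 17: ')' -> close internal node _2 (now at depth 1)
  pos 18: ')' -> close internal node _0 (now at depth 0)
Total internal nodes: 3
BFS adjacency from root:
  _0: _1 _2
  _1: W P Z
  _2: X H U F

Answer: _0: _1 _2
_1: W P Z
_2: X H U F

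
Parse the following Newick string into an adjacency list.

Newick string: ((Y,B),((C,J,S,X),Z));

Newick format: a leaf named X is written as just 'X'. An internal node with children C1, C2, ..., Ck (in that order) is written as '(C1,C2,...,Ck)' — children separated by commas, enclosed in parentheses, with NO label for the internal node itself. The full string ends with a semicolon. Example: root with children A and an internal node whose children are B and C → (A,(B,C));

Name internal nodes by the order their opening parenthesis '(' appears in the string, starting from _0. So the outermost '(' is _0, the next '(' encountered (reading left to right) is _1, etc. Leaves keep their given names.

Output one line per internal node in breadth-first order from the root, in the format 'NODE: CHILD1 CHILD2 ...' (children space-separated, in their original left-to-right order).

Input: ((Y,B),((C,J,S,X),Z));
Scanning left-to-right, naming '(' by encounter order:
  pos 0: '(' -> open internal node _0 (depth 1)
  pos 1: '(' -> open internal node _1 (depth 2)
  pos 5: ')' -> close internal node _1 (now at depth 1)
  pos 7: '(' -> open internal node _2 (depth 2)
  pos 8: '(' -> open internal node _3 (depth 3)
  pos 16: ')' -> close internal node _3 (now at depth 2)
  pos 19: ')' -> close internal node _2 (now at depth 1)
  pos 20: ')' -> close internal node _0 (now at depth 0)
Total internal nodes: 4
BFS adjacency from root:
  _0: _1 _2
  _1: Y B
  _2: _3 Z
  _3: C J S X

Answer: _0: _1 _2
_1: Y B
_2: _3 Z
_3: C J S X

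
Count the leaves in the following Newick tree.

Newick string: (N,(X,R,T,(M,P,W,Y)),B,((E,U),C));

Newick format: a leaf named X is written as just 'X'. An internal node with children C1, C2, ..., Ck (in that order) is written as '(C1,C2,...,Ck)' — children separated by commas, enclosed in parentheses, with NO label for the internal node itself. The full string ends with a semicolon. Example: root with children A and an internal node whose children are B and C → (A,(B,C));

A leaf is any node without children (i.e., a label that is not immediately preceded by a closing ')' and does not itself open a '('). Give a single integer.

Newick: (N,(X,R,T,(M,P,W,Y)),B,((E,U),C));
Scan left-to-right; a leaf is any maximal label run not followed by '(':
  pos 1: leaf 'N' → count = 1
  pos 4: leaf 'X' → count = 2
  pos 6: leaf 'R' → count = 3
  pos 8: leaf 'T' → count = 4
  pos 11: leaf 'M' → count = 5
  pos 13: leaf 'P' → count = 6
  pos 15: leaf 'W' → count = 7
  pos 17: leaf 'Y' → count = 8
  pos 21: leaf 'B' → count = 9
  pos 25: leaf 'E' → count = 10
  pos 27: leaf 'U' → count = 11
  pos 30: leaf 'C' → count = 12
Total leaves: 12

Answer: 12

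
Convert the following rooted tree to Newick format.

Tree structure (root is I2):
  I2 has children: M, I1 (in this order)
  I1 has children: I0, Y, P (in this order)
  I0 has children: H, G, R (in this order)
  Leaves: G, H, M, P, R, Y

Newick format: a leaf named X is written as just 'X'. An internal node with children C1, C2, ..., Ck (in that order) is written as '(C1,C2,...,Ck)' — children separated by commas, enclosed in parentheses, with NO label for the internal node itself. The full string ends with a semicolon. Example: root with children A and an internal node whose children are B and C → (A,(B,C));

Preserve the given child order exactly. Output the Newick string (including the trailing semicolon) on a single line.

Answer: (M,((H,G,R),Y,P));

Derivation:
internal I2 with children ['M', 'I1']
  leaf 'M' → 'M'
  internal I1 with children ['I0', 'Y', 'P']
    internal I0 with children ['H', 'G', 'R']
      leaf 'H' → 'H'
      leaf 'G' → 'G'
      leaf 'R' → 'R'
    → '(H,G,R)'
    leaf 'Y' → 'Y'
    leaf 'P' → 'P'
  → '((H,G,R),Y,P)'
→ '(M,((H,G,R),Y,P))'
Final: (M,((H,G,R),Y,P));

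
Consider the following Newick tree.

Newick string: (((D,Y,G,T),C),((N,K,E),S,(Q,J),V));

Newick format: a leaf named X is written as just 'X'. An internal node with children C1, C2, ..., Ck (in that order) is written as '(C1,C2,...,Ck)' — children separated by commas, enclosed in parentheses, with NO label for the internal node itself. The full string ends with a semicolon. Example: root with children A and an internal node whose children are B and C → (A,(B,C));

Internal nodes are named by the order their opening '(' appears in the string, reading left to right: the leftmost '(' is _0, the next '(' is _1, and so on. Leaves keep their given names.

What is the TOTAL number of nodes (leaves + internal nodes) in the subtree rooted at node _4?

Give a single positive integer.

Answer: 4

Derivation:
Newick: (((D,Y,G,T),C),((N,K,E),S,(Q,J),V));
Locate _4: it is the '(' at position 16 (the 5th '(' reading left to right).
Query: subtree rooted at _4
_4: subtree_size = 1 + 3
  N: subtree_size = 1 + 0
  K: subtree_size = 1 + 0
  E: subtree_size = 1 + 0
Total subtree size of _4: 4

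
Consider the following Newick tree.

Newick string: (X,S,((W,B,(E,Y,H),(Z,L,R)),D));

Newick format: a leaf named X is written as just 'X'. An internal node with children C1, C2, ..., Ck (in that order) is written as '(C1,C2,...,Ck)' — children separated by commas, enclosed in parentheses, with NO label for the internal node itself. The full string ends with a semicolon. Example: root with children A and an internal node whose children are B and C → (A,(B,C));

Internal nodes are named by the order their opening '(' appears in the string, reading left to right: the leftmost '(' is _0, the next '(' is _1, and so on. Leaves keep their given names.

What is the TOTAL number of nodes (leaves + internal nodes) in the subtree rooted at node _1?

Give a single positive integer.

Answer: 13

Derivation:
Newick: (X,S,((W,B,(E,Y,H),(Z,L,R)),D));
Locate _1: it is the '(' at position 5 (the 2nd '(' reading left to right).
Query: subtree rooted at _1
_1: subtree_size = 1 + 12
  _2: subtree_size = 1 + 10
    W: subtree_size = 1 + 0
    B: subtree_size = 1 + 0
    _3: subtree_size = 1 + 3
      E: subtree_size = 1 + 0
      Y: subtree_size = 1 + 0
      H: subtree_size = 1 + 0
    _4: subtree_size = 1 + 3
      Z: subtree_size = 1 + 0
      L: subtree_size = 1 + 0
      R: subtree_size = 1 + 0
  D: subtree_size = 1 + 0
Total subtree size of _1: 13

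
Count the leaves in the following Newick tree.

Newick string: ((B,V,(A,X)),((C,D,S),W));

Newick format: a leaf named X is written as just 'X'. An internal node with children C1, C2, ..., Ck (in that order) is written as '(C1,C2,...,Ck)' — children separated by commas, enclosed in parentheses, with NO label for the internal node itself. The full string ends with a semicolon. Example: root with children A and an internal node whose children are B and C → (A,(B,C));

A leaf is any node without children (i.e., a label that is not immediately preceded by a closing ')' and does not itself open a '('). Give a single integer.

Answer: 8

Derivation:
Newick: ((B,V,(A,X)),((C,D,S),W));
Scan left-to-right; a leaf is any maximal label run not followed by '(':
  pos 2: leaf 'B' → count = 1
  pos 4: leaf 'V' → count = 2
  pos 7: leaf 'A' → count = 3
  pos 9: leaf 'X' → count = 4
  pos 15: leaf 'C' → count = 5
  pos 17: leaf 'D' → count = 6
  pos 19: leaf 'S' → count = 7
  pos 22: leaf 'W' → count = 8
Total leaves: 8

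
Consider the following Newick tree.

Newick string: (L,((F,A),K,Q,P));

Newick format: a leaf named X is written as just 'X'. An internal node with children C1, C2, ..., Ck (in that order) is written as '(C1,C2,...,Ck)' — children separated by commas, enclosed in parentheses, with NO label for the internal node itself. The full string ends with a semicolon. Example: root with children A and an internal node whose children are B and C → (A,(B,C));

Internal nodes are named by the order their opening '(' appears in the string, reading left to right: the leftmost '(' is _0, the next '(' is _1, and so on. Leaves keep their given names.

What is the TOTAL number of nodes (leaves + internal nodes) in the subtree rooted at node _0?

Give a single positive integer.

Newick: (L,((F,A),K,Q,P));
Locate _0: it is the '(' at position 0 (the 1st '(' reading left to right).
Query: subtree rooted at _0
_0: subtree_size = 1 + 8
  L: subtree_size = 1 + 0
  _1: subtree_size = 1 + 6
    _2: subtree_size = 1 + 2
      F: subtree_size = 1 + 0
      A: subtree_size = 1 + 0
    K: subtree_size = 1 + 0
    Q: subtree_size = 1 + 0
    P: subtree_size = 1 + 0
Total subtree size of _0: 9

Answer: 9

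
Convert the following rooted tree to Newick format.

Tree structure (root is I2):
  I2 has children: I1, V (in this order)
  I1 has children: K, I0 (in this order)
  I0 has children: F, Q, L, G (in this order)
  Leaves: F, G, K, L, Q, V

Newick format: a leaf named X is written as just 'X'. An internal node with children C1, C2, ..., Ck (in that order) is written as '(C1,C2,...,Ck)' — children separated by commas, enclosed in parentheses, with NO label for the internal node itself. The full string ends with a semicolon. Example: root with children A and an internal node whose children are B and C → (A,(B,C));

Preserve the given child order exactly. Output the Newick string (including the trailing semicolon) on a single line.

Answer: ((K,(F,Q,L,G)),V);

Derivation:
internal I2 with children ['I1', 'V']
  internal I1 with children ['K', 'I0']
    leaf 'K' → 'K'
    internal I0 with children ['F', 'Q', 'L', 'G']
      leaf 'F' → 'F'
      leaf 'Q' → 'Q'
      leaf 'L' → 'L'
      leaf 'G' → 'G'
    → '(F,Q,L,G)'
  → '(K,(F,Q,L,G))'
  leaf 'V' → 'V'
→ '((K,(F,Q,L,G)),V)'
Final: ((K,(F,Q,L,G)),V);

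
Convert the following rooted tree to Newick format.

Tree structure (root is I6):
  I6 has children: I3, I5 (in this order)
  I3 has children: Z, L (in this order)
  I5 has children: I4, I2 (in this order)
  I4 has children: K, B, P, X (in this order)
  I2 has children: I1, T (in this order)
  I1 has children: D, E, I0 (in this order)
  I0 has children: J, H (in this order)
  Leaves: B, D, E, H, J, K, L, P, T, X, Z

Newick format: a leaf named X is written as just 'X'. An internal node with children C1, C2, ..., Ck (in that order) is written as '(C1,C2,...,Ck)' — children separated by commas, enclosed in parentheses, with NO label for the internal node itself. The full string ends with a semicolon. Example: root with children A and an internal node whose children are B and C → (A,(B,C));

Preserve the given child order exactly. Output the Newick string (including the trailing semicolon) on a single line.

internal I6 with children ['I3', 'I5']
  internal I3 with children ['Z', 'L']
    leaf 'Z' → 'Z'
    leaf 'L' → 'L'
  → '(Z,L)'
  internal I5 with children ['I4', 'I2']
    internal I4 with children ['K', 'B', 'P', 'X']
      leaf 'K' → 'K'
      leaf 'B' → 'B'
      leaf 'P' → 'P'
      leaf 'X' → 'X'
    → '(K,B,P,X)'
    internal I2 with children ['I1', 'T']
      internal I1 with children ['D', 'E', 'I0']
        leaf 'D' → 'D'
        leaf 'E' → 'E'
        internal I0 with children ['J', 'H']
          leaf 'J' → 'J'
          leaf 'H' → 'H'
        → '(J,H)'
      → '(D,E,(J,H))'
      leaf 'T' → 'T'
    → '((D,E,(J,H)),T)'
  → '((K,B,P,X),((D,E,(J,H)),T))'
→ '((Z,L),((K,B,P,X),((D,E,(J,H)),T)))'
Final: ((Z,L),((K,B,P,X),((D,E,(J,H)),T)));

Answer: ((Z,L),((K,B,P,X),((D,E,(J,H)),T)));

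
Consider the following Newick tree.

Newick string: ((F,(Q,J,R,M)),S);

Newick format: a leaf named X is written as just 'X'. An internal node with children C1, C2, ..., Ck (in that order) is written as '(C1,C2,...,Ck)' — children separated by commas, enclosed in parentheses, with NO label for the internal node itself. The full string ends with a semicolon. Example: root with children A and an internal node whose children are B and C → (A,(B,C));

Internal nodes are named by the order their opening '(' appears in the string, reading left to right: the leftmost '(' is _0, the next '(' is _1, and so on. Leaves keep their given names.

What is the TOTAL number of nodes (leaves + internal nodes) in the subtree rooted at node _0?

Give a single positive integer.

Newick: ((F,(Q,J,R,M)),S);
Locate _0: it is the '(' at position 0 (the 1st '(' reading left to right).
Query: subtree rooted at _0
_0: subtree_size = 1 + 8
  _1: subtree_size = 1 + 6
    F: subtree_size = 1 + 0
    _2: subtree_size = 1 + 4
      Q: subtree_size = 1 + 0
      J: subtree_size = 1 + 0
      R: subtree_size = 1 + 0
      M: subtree_size = 1 + 0
  S: subtree_size = 1 + 0
Total subtree size of _0: 9

Answer: 9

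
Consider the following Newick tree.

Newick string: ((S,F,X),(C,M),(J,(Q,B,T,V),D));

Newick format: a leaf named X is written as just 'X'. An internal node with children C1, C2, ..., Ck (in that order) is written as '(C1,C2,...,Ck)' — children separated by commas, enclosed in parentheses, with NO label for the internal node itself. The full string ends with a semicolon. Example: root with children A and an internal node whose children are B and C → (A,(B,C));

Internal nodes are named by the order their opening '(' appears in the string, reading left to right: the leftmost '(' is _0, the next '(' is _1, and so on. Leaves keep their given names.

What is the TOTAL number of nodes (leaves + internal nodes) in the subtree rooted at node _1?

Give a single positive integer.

Newick: ((S,F,X),(C,M),(J,(Q,B,T,V),D));
Locate _1: it is the '(' at position 1 (the 2nd '(' reading left to right).
Query: subtree rooted at _1
_1: subtree_size = 1 + 3
  S: subtree_size = 1 + 0
  F: subtree_size = 1 + 0
  X: subtree_size = 1 + 0
Total subtree size of _1: 4

Answer: 4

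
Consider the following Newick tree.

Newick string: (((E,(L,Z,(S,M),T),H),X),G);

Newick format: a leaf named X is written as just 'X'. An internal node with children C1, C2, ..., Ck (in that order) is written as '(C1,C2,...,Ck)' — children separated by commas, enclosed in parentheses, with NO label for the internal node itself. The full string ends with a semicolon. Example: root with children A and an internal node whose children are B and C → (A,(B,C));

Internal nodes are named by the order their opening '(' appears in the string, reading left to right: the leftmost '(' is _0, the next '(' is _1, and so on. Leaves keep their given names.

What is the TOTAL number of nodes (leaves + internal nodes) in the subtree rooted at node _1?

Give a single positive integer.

Newick: (((E,(L,Z,(S,M),T),H),X),G);
Locate _1: it is the '(' at position 1 (the 2nd '(' reading left to right).
Query: subtree rooted at _1
_1: subtree_size = 1 + 11
  _2: subtree_size = 1 + 9
    E: subtree_size = 1 + 0
    _3: subtree_size = 1 + 6
      L: subtree_size = 1 + 0
      Z: subtree_size = 1 + 0
      _4: subtree_size = 1 + 2
        S: subtree_size = 1 + 0
        M: subtree_size = 1 + 0
      T: subtree_size = 1 + 0
    H: subtree_size = 1 + 0
  X: subtree_size = 1 + 0
Total subtree size of _1: 12

Answer: 12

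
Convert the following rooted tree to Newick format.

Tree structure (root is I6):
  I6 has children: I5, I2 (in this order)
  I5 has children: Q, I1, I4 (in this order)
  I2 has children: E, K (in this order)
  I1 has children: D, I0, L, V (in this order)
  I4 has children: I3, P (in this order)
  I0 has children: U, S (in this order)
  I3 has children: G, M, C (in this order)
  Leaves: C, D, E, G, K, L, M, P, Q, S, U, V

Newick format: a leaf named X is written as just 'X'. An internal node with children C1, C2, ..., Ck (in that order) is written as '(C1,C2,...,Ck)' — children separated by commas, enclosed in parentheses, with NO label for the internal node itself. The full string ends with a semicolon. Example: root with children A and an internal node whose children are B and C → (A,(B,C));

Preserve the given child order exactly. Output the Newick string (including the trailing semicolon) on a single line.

Answer: ((Q,(D,(U,S),L,V),((G,M,C),P)),(E,K));

Derivation:
internal I6 with children ['I5', 'I2']
  internal I5 with children ['Q', 'I1', 'I4']
    leaf 'Q' → 'Q'
    internal I1 with children ['D', 'I0', 'L', 'V']
      leaf 'D' → 'D'
      internal I0 with children ['U', 'S']
        leaf 'U' → 'U'
        leaf 'S' → 'S'
      → '(U,S)'
      leaf 'L' → 'L'
      leaf 'V' → 'V'
    → '(D,(U,S),L,V)'
    internal I4 with children ['I3', 'P']
      internal I3 with children ['G', 'M', 'C']
        leaf 'G' → 'G'
        leaf 'M' → 'M'
        leaf 'C' → 'C'
      → '(G,M,C)'
      leaf 'P' → 'P'
    → '((G,M,C),P)'
  → '(Q,(D,(U,S),L,V),((G,M,C),P))'
  internal I2 with children ['E', 'K']
    leaf 'E' → 'E'
    leaf 'K' → 'K'
  → '(E,K)'
→ '((Q,(D,(U,S),L,V),((G,M,C),P)),(E,K))'
Final: ((Q,(D,(U,S),L,V),((G,M,C),P)),(E,K));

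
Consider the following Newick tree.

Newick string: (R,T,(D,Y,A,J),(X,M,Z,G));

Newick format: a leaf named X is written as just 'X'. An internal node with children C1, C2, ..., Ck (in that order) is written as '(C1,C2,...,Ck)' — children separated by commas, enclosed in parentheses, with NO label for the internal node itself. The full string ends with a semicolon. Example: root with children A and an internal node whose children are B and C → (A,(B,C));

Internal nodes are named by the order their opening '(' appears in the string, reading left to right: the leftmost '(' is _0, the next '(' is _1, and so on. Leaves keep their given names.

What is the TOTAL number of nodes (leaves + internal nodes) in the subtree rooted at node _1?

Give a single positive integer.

Newick: (R,T,(D,Y,A,J),(X,M,Z,G));
Locate _1: it is the '(' at position 5 (the 2nd '(' reading left to right).
Query: subtree rooted at _1
_1: subtree_size = 1 + 4
  D: subtree_size = 1 + 0
  Y: subtree_size = 1 + 0
  A: subtree_size = 1 + 0
  J: subtree_size = 1 + 0
Total subtree size of _1: 5

Answer: 5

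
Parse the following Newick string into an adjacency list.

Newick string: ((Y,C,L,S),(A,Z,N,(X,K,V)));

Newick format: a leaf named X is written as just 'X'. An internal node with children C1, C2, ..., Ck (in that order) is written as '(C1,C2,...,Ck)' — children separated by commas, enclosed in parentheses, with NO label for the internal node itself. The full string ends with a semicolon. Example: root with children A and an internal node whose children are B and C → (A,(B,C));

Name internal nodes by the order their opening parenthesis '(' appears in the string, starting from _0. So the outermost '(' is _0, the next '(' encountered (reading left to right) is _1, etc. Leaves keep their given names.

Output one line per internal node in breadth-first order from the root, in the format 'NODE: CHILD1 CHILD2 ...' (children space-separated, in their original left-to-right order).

Answer: _0: _1 _2
_1: Y C L S
_2: A Z N _3
_3: X K V

Derivation:
Input: ((Y,C,L,S),(A,Z,N,(X,K,V)));
Scanning left-to-right, naming '(' by encounter order:
  pos 0: '(' -> open internal node _0 (depth 1)
  pos 1: '(' -> open internal node _1 (depth 2)
  pos 9: ')' -> close internal node _1 (now at depth 1)
  pos 11: '(' -> open internal node _2 (depth 2)
  pos 18: '(' -> open internal node _3 (depth 3)
  pos 24: ')' -> close internal node _3 (now at depth 2)
  pos 25: ')' -> close internal node _2 (now at depth 1)
  pos 26: ')' -> close internal node _0 (now at depth 0)
Total internal nodes: 4
BFS adjacency from root:
  _0: _1 _2
  _1: Y C L S
  _2: A Z N _3
  _3: X K V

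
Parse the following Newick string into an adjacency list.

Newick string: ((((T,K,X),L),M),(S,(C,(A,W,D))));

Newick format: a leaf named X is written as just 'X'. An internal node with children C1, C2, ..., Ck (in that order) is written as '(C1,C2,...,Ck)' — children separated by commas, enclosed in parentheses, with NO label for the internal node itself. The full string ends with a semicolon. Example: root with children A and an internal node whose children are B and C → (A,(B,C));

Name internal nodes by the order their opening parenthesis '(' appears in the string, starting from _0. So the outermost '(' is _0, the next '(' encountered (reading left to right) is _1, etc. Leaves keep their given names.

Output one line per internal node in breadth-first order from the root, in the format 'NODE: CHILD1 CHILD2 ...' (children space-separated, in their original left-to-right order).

Answer: _0: _1 _4
_1: _2 M
_4: S _5
_2: _3 L
_5: C _6
_3: T K X
_6: A W D

Derivation:
Input: ((((T,K,X),L),M),(S,(C,(A,W,D))));
Scanning left-to-right, naming '(' by encounter order:
  pos 0: '(' -> open internal node _0 (depth 1)
  pos 1: '(' -> open internal node _1 (depth 2)
  pos 2: '(' -> open internal node _2 (depth 3)
  pos 3: '(' -> open internal node _3 (depth 4)
  pos 9: ')' -> close internal node _3 (now at depth 3)
  pos 12: ')' -> close internal node _2 (now at depth 2)
  pos 15: ')' -> close internal node _1 (now at depth 1)
  pos 17: '(' -> open internal node _4 (depth 2)
  pos 20: '(' -> open internal node _5 (depth 3)
  pos 23: '(' -> open internal node _6 (depth 4)
  pos 29: ')' -> close internal node _6 (now at depth 3)
  pos 30: ')' -> close internal node _5 (now at depth 2)
  pos 31: ')' -> close internal node _4 (now at depth 1)
  pos 32: ')' -> close internal node _0 (now at depth 0)
Total internal nodes: 7
BFS adjacency from root:
  _0: _1 _4
  _1: _2 M
  _4: S _5
  _2: _3 L
  _5: C _6
  _3: T K X
  _6: A W D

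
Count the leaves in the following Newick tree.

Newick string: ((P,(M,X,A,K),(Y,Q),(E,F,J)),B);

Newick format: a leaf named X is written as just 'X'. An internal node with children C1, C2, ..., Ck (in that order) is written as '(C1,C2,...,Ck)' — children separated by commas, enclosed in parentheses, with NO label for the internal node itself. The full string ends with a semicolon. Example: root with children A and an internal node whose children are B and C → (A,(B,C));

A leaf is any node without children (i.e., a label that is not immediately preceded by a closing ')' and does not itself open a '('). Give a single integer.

Answer: 11

Derivation:
Newick: ((P,(M,X,A,K),(Y,Q),(E,F,J)),B);
Scan left-to-right; a leaf is any maximal label run not followed by '(':
  pos 2: leaf 'P' → count = 1
  pos 5: leaf 'M' → count = 2
  pos 7: leaf 'X' → count = 3
  pos 9: leaf 'A' → count = 4
  pos 11: leaf 'K' → count = 5
  pos 15: leaf 'Y' → count = 6
  pos 17: leaf 'Q' → count = 7
  pos 21: leaf 'E' → count = 8
  pos 23: leaf 'F' → count = 9
  pos 25: leaf 'J' → count = 10
  pos 29: leaf 'B' → count = 11
Total leaves: 11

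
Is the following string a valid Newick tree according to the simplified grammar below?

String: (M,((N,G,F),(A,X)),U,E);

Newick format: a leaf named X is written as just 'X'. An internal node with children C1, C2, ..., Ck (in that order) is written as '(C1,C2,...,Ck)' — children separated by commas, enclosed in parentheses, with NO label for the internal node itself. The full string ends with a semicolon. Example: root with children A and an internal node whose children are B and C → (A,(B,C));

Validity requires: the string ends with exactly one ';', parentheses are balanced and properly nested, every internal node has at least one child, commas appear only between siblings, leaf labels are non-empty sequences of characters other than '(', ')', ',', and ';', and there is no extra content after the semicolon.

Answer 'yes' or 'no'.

Answer: yes

Derivation:
Input: (M,((N,G,F),(A,X)),U,E);
Paren balance: 4 '(' vs 4 ')' OK
Ends with single ';': True
Full parse: OK
Valid: True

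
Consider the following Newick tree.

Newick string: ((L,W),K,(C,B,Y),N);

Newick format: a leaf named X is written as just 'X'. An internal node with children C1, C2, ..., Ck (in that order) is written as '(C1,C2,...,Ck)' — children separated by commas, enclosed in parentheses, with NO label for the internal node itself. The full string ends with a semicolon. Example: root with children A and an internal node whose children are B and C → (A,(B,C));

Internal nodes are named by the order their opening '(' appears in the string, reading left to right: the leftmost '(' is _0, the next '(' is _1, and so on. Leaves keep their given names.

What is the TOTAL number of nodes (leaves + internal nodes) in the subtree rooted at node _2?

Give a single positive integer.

Newick: ((L,W),K,(C,B,Y),N);
Locate _2: it is the '(' at position 9 (the 3rd '(' reading left to right).
Query: subtree rooted at _2
_2: subtree_size = 1 + 3
  C: subtree_size = 1 + 0
  B: subtree_size = 1 + 0
  Y: subtree_size = 1 + 0
Total subtree size of _2: 4

Answer: 4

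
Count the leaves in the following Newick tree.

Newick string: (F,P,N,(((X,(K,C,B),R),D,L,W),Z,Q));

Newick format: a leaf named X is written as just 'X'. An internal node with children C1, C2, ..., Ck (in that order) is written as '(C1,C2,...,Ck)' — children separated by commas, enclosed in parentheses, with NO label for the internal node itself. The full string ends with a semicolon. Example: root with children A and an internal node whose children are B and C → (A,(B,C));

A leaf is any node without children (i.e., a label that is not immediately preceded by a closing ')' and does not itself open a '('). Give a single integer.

Newick: (F,P,N,(((X,(K,C,B),R),D,L,W),Z,Q));
Scan left-to-right; a leaf is any maximal label run not followed by '(':
  pos 1: leaf 'F' → count = 1
  pos 3: leaf 'P' → count = 2
  pos 5: leaf 'N' → count = 3
  pos 10: leaf 'X' → count = 4
  pos 13: leaf 'K' → count = 5
  pos 15: leaf 'C' → count = 6
  pos 17: leaf 'B' → count = 7
  pos 20: leaf 'R' → count = 8
  pos 23: leaf 'D' → count = 9
  pos 25: leaf 'L' → count = 10
  pos 27: leaf 'W' → count = 11
  pos 30: leaf 'Z' → count = 12
  pos 32: leaf 'Q' → count = 13
Total leaves: 13

Answer: 13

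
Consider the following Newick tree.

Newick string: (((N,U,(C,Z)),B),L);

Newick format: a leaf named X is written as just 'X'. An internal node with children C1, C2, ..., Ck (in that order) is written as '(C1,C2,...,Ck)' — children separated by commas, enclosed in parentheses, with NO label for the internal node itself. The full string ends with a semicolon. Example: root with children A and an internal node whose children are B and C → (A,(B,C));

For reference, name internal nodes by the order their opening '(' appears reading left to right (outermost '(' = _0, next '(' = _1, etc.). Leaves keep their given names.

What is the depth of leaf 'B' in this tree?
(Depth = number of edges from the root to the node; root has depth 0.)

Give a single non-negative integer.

Answer: 2

Derivation:
Newick: (((N,U,(C,Z)),B),L);
Naming internals by '(' encounter order: outermost '(' = _0, next = _1, ...
Query node: B
Path from root: _0 -> _1 -> B
Depth of B: 2 (number of edges from root)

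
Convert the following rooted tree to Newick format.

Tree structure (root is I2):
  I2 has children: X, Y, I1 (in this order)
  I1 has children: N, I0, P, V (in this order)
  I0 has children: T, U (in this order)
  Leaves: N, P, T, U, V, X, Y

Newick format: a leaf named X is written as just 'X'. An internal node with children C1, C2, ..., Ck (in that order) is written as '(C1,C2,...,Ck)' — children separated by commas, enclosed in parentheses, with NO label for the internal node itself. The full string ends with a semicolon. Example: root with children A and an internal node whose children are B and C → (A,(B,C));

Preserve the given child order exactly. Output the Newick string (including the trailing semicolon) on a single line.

Answer: (X,Y,(N,(T,U),P,V));

Derivation:
internal I2 with children ['X', 'Y', 'I1']
  leaf 'X' → 'X'
  leaf 'Y' → 'Y'
  internal I1 with children ['N', 'I0', 'P', 'V']
    leaf 'N' → 'N'
    internal I0 with children ['T', 'U']
      leaf 'T' → 'T'
      leaf 'U' → 'U'
    → '(T,U)'
    leaf 'P' → 'P'
    leaf 'V' → 'V'
  → '(N,(T,U),P,V)'
→ '(X,Y,(N,(T,U),P,V))'
Final: (X,Y,(N,(T,U),P,V));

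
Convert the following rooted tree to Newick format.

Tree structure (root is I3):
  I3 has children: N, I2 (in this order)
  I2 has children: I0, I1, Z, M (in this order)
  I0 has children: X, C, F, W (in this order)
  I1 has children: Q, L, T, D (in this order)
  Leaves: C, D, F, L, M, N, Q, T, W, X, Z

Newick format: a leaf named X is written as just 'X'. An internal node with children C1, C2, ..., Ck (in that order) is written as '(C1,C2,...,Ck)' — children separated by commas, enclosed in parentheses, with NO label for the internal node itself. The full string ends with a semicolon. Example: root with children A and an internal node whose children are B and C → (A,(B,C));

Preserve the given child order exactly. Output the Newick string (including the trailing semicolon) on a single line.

internal I3 with children ['N', 'I2']
  leaf 'N' → 'N'
  internal I2 with children ['I0', 'I1', 'Z', 'M']
    internal I0 with children ['X', 'C', 'F', 'W']
      leaf 'X' → 'X'
      leaf 'C' → 'C'
      leaf 'F' → 'F'
      leaf 'W' → 'W'
    → '(X,C,F,W)'
    internal I1 with children ['Q', 'L', 'T', 'D']
      leaf 'Q' → 'Q'
      leaf 'L' → 'L'
      leaf 'T' → 'T'
      leaf 'D' → 'D'
    → '(Q,L,T,D)'
    leaf 'Z' → 'Z'
    leaf 'M' → 'M'
  → '((X,C,F,W),(Q,L,T,D),Z,M)'
→ '(N,((X,C,F,W),(Q,L,T,D),Z,M))'
Final: (N,((X,C,F,W),(Q,L,T,D),Z,M));

Answer: (N,((X,C,F,W),(Q,L,T,D),Z,M));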